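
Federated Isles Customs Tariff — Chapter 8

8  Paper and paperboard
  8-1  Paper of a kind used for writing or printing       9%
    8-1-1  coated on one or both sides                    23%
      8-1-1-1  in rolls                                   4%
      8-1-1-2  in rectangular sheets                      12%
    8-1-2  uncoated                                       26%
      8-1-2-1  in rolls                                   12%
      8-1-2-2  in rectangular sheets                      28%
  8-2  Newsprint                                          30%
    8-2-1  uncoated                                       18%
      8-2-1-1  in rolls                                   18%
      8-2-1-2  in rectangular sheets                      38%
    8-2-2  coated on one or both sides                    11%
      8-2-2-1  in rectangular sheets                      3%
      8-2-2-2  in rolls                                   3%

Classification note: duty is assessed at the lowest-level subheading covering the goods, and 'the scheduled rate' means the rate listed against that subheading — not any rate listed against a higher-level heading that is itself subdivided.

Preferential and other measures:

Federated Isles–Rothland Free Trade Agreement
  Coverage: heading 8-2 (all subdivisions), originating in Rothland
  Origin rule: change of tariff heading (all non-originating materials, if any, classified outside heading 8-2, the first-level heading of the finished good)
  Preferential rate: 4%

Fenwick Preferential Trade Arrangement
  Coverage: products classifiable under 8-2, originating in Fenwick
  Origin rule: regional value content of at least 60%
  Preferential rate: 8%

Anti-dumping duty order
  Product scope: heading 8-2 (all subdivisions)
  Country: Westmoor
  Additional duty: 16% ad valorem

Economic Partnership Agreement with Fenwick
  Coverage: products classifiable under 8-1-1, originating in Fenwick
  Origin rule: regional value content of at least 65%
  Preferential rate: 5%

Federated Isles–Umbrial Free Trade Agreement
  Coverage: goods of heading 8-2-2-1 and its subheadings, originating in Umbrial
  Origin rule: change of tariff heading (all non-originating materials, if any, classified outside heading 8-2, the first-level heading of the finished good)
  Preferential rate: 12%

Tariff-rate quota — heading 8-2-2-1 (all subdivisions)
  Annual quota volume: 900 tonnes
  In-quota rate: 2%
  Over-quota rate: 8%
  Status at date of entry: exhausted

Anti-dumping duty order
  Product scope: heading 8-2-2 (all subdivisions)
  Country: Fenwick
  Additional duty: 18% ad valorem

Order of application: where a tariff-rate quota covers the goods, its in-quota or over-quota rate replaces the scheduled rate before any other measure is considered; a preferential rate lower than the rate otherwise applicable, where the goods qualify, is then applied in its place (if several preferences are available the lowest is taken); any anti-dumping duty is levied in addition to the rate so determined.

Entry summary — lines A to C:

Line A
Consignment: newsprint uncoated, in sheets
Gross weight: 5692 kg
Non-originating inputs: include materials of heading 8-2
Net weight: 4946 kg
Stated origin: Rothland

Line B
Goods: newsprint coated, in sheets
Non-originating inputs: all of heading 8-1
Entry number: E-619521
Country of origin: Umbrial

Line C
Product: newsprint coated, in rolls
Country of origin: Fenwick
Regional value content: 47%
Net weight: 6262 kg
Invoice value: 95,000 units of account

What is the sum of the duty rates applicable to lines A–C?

Line A: newsprint → 8-2; uncoated → 8-2-1; in sheets → 8-2-1-2. Scheduled 38%. Rothland agreement on 8-2: CTH not met. → 38%.
Line B: newsprint → 8-2; coated → 8-2-2; in sheets → 8-2-2-1. Scheduled 3%. quota on 8-2-2-1 exhausted → over-quota 8%; Umbrial agreement on 8-2-2-1: CTH met → 12% available; preference 12% not lower than 8% → no reduction. → 8%.
Line C: newsprint → 8-2; coated → 8-2-2; in rolls → 8-2-2-2. Scheduled 3%. Fenwick agreement on 8-2: RVC < 60%; Fenwick agreement on 8-1-1: 8-2-2-2 not covered; anti-dumping (Fenwick, 8-2-2): +18%; total 3% + 18% = 21%. → 21%.
Sum: 38% + 8% + 21% = 67%.

67%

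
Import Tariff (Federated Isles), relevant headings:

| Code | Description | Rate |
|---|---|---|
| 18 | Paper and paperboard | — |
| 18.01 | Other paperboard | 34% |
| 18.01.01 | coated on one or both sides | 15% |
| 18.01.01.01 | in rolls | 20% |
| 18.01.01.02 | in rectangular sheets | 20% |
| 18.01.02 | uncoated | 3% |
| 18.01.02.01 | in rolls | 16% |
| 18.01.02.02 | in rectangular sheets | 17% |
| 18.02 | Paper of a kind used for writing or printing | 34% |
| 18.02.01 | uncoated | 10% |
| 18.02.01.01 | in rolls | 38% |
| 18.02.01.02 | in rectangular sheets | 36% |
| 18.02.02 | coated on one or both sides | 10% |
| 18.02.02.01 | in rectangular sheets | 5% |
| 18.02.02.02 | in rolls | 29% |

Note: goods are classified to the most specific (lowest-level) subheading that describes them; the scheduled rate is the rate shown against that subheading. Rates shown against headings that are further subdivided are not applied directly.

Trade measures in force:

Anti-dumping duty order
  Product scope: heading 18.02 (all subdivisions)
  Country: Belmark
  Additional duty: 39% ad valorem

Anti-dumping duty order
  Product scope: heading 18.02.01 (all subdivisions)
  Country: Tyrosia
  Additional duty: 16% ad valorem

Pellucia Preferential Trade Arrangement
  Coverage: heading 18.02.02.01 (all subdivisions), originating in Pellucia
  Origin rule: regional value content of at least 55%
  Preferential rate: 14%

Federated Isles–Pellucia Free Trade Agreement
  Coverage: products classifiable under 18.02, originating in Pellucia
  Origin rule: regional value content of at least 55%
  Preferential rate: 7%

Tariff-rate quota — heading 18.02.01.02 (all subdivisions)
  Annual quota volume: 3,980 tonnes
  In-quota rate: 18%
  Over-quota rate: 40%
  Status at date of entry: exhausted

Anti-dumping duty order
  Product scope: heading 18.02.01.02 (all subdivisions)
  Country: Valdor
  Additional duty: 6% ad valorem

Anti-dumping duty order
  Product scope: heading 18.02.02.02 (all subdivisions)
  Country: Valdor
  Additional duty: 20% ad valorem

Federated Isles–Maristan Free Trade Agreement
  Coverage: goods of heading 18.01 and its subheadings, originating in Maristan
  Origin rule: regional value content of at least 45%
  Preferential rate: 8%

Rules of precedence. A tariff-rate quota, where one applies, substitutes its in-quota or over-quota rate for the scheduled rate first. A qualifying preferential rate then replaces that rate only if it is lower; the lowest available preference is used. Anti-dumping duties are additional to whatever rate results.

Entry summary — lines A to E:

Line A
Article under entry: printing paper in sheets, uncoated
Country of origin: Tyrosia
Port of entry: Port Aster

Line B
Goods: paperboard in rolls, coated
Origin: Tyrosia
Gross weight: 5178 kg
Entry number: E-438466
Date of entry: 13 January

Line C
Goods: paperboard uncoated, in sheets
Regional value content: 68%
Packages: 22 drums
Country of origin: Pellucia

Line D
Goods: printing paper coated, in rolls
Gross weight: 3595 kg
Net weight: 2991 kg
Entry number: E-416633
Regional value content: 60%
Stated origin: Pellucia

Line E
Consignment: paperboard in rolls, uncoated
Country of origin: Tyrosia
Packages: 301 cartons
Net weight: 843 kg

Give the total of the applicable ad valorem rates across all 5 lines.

Line A: printing paper → 18.02; uncoated → 18.02.01; in sheets → 18.02.01.02. Scheduled 36%. quota on 18.02.01.02 exhausted → over-quota 40%; anti-dumping (Tyrosia, 18.02.01): +16%; total 40% + 16% = 56%. → 56%.
Line B: paperboard → 18.01; coated → 18.01.01; in rolls → 18.01.01.01. Scheduled 20%. No special measure applies. → 20%.
Line C: paperboard → 18.01; uncoated → 18.01.02; in sheets → 18.01.02.02. Scheduled 17%. Pellucia agreement on 18.02.02.01: 18.01.02.02 not covered; Pellucia agreement on 18.02: 18.01.02.02 not covered. → 17%.
Line D: printing paper → 18.02; coated → 18.02.02; in rolls → 18.02.02.02. Scheduled 29%. Pellucia agreement on 18.02.02.01: 18.02.02.02 not covered; Pellucia agreement on 18.02: RVC ≥ 55% → 7% available; preferential 7%. → 7%.
Line E: paperboard → 18.01; uncoated → 18.01.02; in rolls → 18.01.02.01. Scheduled 16%. No special measure applies. → 16%.
Sum: 56% + 20% + 17% + 7% + 16% = 116%.

116%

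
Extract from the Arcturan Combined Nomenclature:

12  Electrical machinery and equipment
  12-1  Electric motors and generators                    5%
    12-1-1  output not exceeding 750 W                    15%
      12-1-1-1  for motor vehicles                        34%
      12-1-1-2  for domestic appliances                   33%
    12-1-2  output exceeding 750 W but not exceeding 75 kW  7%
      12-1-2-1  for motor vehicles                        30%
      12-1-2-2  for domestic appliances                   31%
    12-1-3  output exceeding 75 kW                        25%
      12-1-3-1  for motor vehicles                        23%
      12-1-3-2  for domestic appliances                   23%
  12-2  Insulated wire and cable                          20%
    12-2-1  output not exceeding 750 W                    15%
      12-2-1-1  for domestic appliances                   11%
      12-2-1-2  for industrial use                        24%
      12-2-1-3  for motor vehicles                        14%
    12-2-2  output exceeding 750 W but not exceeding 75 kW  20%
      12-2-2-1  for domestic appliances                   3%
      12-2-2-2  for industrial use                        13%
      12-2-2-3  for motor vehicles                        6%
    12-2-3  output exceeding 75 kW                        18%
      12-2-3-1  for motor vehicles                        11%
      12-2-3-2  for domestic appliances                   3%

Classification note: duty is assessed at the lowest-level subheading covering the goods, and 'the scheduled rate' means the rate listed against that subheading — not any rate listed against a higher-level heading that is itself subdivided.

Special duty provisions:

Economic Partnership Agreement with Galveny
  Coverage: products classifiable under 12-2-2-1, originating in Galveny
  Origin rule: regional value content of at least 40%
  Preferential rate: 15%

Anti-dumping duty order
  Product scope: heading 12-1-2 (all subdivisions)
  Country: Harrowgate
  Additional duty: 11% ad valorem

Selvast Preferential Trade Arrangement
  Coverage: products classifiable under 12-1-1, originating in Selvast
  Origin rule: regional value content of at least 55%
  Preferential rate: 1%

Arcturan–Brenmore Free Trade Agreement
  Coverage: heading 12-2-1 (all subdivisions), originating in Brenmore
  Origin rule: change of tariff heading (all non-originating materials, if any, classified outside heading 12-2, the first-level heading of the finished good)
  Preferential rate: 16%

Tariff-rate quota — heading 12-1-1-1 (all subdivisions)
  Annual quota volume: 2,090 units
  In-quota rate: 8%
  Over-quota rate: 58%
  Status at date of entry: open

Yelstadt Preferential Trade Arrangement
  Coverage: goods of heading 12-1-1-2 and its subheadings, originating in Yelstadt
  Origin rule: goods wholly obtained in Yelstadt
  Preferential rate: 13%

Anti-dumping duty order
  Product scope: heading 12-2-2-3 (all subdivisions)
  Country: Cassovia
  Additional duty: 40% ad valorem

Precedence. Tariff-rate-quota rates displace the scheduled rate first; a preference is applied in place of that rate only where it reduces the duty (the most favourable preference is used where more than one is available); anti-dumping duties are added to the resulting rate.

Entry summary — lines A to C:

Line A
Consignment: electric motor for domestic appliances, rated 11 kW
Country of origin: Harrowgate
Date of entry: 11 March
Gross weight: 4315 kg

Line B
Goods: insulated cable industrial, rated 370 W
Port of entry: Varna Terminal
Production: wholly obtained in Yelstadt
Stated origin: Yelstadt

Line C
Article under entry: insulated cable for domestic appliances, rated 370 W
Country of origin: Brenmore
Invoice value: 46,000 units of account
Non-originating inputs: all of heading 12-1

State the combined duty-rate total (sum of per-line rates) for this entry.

77%

Line A: electric motor → 12-1; rated 11 kW → 12-1-2; for domestic appliances → 12-1-2-2. Scheduled 31%. anti-dumping (Harrowgate, 12-1-2): +11%; total 31% + 11% = 42%. → 42%.
Line B: insulated cable → 12-2; rated 370 W → 12-2-1; industrial → 12-2-1-2. Scheduled 24%. Yelstadt agreement on 12-1-1-2: 12-2-1-2 not covered. → 24%.
Line C: insulated cable → 12-2; rated 370 W → 12-2-1; for domestic appliances → 12-2-1-1. Scheduled 11%. Brenmore agreement on 12-2-1: CTH met → 16% available; preference 16% not lower than 11% → no reduction. → 11%.
Sum: 42% + 24% + 11% = 77%.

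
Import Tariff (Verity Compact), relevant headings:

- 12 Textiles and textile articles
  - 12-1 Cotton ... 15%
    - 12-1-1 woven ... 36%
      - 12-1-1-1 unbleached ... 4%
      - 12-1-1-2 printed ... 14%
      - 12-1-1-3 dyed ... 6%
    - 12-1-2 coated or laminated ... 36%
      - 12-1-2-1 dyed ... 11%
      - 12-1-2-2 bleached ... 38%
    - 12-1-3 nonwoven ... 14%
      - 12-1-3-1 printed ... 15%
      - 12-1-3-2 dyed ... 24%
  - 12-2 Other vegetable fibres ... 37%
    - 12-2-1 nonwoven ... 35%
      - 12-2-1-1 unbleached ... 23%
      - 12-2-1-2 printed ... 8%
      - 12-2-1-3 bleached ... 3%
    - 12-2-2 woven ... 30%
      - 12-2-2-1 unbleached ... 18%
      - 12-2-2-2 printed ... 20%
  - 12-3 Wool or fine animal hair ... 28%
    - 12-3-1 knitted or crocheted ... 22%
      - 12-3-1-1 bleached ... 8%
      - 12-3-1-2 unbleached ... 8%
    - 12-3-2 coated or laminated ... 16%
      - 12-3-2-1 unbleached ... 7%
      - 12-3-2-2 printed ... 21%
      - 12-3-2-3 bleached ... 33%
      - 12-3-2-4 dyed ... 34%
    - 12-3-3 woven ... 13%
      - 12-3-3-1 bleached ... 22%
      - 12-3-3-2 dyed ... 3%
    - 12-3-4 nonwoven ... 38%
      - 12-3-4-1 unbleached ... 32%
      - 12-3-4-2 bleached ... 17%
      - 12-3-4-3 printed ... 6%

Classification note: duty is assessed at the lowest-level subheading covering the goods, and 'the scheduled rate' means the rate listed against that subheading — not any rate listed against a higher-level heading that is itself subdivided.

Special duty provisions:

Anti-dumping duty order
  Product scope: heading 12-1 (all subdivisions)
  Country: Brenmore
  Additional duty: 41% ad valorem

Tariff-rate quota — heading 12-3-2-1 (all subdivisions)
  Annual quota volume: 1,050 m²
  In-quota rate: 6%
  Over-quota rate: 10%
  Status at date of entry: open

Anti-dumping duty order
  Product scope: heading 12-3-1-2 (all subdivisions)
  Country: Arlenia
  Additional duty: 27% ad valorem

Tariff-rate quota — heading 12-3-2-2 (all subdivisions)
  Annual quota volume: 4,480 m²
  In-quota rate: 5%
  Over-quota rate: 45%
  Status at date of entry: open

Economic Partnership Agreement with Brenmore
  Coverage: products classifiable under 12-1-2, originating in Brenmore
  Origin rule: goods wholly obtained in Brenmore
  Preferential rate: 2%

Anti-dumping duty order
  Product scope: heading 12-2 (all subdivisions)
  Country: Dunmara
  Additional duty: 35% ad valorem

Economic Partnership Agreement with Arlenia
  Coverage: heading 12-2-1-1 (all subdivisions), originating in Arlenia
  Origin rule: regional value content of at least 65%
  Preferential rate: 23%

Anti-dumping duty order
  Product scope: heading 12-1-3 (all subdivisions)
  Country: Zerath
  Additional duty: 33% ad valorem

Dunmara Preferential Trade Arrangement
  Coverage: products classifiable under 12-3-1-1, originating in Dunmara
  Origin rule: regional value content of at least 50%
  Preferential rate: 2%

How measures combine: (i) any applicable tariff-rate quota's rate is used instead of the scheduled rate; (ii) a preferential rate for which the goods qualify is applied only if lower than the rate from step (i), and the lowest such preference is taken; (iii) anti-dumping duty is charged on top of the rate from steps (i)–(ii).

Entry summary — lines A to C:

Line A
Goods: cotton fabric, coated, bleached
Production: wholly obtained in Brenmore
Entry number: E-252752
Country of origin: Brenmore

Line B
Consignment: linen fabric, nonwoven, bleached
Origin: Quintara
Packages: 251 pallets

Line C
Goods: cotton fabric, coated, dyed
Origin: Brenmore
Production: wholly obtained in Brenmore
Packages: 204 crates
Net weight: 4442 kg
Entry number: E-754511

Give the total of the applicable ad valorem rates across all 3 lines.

89%

Line A: cotton → 12-1; coated → 12-1-2; bleached → 12-1-2-2. Scheduled 38%. Brenmore agreement on 12-1-2: wholly obtained → 2% available; preferential 2%; anti-dumping (Brenmore, 12-1): +41%; total 2% + 41% = 43%. → 43%.
Line B: linen → 12-2; nonwoven → 12-2-1; bleached → 12-2-1-3. Scheduled 3%. No special measure applies. → 3%.
Line C: cotton → 12-1; coated → 12-1-2; dyed → 12-1-2-1. Scheduled 11%. Brenmore agreement on 12-1-2: wholly obtained → 2% available; preferential 2%; anti-dumping (Brenmore, 12-1): +41%; total 2% + 41% = 43%. → 43%.
Sum: 43% + 3% + 43% = 89%.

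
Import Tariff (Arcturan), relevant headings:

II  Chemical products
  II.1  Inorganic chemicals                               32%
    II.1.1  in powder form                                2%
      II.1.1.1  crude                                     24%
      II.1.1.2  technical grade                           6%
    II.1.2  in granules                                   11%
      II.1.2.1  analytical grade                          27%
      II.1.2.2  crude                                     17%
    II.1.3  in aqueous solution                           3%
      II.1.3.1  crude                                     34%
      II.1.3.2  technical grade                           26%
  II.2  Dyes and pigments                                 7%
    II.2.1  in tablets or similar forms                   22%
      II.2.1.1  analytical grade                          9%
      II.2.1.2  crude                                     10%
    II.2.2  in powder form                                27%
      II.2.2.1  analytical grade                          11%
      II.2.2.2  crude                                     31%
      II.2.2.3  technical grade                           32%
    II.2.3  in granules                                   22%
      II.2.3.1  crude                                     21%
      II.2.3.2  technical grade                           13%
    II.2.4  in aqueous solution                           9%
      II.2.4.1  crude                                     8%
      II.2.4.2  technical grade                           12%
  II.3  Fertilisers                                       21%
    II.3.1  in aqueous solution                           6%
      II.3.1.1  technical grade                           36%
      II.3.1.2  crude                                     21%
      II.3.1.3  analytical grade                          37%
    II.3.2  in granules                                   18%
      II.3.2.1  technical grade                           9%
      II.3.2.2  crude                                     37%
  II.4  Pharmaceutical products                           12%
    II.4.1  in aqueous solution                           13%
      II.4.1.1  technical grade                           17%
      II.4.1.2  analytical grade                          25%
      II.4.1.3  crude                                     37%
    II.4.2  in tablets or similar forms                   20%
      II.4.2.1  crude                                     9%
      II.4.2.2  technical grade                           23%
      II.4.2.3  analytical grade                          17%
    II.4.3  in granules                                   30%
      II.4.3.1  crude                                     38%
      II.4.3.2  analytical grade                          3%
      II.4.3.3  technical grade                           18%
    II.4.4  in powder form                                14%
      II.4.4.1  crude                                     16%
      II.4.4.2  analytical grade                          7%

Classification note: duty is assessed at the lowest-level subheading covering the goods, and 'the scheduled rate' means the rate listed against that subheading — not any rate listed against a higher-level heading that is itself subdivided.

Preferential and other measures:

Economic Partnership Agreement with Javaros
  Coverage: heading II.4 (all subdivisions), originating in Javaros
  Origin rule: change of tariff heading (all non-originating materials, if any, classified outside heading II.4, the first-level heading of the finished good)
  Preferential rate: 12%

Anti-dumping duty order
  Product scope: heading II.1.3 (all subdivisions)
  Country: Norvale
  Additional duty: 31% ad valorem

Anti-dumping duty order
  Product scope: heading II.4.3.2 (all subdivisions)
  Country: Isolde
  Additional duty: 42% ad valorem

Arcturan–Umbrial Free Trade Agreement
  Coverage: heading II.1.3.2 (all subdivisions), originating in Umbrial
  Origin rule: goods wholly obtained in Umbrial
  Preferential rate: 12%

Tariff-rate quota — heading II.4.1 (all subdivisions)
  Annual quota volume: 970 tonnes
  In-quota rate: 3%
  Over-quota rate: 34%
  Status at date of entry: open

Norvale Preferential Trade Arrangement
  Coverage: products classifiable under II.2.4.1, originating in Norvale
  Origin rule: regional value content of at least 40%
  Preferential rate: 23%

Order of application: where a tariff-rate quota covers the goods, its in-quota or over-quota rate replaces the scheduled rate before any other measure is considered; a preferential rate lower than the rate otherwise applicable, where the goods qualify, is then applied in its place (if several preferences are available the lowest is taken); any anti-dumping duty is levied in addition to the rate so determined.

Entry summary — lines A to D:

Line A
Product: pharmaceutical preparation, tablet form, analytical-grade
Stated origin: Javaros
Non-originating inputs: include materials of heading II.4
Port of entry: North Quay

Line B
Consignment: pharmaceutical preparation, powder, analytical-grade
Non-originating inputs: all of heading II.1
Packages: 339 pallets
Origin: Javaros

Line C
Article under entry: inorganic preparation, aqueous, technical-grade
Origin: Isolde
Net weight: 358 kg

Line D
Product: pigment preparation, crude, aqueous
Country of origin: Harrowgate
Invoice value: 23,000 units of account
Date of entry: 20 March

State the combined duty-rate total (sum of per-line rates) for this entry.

58%

Line A: pharmaceutical → II.4; tablet form → II.4.2; analytical-grade → II.4.2.3. Scheduled 17%. Javaros agreement on II.4: CTH not met. → 17%.
Line B: pharmaceutical → II.4; powder → II.4.4; analytical-grade → II.4.4.2. Scheduled 7%. Javaros agreement on II.4: CTH met → 12% available; preference 12% not lower than 7% → no reduction. → 7%.
Line C: inorganic → II.1; aqueous → II.1.3; technical-grade → II.1.3.2. Scheduled 26%. No special measure applies. → 26%.
Line D: pigment → II.2; aqueous → II.2.4; crude → II.2.4.1. Scheduled 8%. No special measure applies. → 8%.
Sum: 17% + 7% + 26% + 8% = 58%.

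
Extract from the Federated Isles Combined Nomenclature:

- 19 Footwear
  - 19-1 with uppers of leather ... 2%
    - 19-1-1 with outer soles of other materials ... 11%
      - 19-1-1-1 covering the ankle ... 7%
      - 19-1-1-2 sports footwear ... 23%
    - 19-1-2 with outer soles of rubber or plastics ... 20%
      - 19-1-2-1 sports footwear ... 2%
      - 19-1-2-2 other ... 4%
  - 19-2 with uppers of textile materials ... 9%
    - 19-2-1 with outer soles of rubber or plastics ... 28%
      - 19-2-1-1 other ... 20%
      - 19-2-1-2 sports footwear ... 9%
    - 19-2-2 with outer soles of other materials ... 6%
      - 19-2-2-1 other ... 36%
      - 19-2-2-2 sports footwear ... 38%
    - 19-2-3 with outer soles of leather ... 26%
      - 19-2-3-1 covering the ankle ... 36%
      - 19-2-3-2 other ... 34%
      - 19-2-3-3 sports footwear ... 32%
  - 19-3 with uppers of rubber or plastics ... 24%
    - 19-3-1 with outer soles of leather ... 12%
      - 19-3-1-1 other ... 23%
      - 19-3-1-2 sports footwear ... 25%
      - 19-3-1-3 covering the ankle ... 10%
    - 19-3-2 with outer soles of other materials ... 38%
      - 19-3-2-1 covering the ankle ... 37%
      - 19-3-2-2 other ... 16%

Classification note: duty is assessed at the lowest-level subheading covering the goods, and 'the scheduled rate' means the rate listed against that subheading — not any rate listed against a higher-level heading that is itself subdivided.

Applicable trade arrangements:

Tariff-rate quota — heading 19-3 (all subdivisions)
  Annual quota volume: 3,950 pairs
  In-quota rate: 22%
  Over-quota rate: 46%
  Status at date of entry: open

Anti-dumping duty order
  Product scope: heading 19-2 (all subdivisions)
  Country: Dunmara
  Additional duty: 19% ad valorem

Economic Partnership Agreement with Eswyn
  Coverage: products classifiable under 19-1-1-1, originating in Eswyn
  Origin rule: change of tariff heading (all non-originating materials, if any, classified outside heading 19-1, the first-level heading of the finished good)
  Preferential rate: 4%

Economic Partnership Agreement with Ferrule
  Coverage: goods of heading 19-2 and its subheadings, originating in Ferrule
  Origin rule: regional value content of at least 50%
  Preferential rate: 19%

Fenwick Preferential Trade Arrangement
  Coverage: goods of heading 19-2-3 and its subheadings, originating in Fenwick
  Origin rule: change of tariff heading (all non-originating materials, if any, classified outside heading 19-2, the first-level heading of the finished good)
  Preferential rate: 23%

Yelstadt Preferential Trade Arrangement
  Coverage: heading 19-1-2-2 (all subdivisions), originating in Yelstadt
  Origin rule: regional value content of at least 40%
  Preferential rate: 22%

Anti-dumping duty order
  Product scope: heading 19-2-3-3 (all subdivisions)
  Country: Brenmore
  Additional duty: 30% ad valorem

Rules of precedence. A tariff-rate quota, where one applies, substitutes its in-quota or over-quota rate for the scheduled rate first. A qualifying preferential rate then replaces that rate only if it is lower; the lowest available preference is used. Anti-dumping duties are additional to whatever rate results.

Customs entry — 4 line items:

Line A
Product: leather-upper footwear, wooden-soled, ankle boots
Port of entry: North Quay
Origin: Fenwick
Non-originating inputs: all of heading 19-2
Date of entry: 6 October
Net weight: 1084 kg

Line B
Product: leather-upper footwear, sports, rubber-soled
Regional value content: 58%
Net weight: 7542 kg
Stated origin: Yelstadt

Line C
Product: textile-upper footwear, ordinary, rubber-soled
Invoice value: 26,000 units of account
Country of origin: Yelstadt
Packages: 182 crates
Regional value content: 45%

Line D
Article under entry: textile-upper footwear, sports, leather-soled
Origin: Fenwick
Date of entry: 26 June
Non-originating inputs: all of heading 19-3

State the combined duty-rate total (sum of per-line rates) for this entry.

52%

Line A: leather-upper → 19-1; wooden-soled → 19-1-1; ankle boots → 19-1-1-1. Scheduled 7%. Fenwick agreement on 19-2-3: 19-1-1-1 not covered. → 7%.
Line B: leather-upper → 19-1; rubber-soled → 19-1-2; sports → 19-1-2-1. Scheduled 2%. Yelstadt agreement on 19-1-2-2: 19-1-2-1 not covered. → 2%.
Line C: textile-upper → 19-2; rubber-soled → 19-2-1; ordinary → 19-2-1-1. Scheduled 20%. Yelstadt agreement on 19-1-2-2: 19-2-1-1 not covered. → 20%.
Line D: textile-upper → 19-2; leather-soled → 19-2-3; sports → 19-2-3-3. Scheduled 32%. Fenwick agreement on 19-2-3: CTH met → 23% available; preferential 23%. → 23%.
Sum: 7% + 2% + 20% + 23% = 52%.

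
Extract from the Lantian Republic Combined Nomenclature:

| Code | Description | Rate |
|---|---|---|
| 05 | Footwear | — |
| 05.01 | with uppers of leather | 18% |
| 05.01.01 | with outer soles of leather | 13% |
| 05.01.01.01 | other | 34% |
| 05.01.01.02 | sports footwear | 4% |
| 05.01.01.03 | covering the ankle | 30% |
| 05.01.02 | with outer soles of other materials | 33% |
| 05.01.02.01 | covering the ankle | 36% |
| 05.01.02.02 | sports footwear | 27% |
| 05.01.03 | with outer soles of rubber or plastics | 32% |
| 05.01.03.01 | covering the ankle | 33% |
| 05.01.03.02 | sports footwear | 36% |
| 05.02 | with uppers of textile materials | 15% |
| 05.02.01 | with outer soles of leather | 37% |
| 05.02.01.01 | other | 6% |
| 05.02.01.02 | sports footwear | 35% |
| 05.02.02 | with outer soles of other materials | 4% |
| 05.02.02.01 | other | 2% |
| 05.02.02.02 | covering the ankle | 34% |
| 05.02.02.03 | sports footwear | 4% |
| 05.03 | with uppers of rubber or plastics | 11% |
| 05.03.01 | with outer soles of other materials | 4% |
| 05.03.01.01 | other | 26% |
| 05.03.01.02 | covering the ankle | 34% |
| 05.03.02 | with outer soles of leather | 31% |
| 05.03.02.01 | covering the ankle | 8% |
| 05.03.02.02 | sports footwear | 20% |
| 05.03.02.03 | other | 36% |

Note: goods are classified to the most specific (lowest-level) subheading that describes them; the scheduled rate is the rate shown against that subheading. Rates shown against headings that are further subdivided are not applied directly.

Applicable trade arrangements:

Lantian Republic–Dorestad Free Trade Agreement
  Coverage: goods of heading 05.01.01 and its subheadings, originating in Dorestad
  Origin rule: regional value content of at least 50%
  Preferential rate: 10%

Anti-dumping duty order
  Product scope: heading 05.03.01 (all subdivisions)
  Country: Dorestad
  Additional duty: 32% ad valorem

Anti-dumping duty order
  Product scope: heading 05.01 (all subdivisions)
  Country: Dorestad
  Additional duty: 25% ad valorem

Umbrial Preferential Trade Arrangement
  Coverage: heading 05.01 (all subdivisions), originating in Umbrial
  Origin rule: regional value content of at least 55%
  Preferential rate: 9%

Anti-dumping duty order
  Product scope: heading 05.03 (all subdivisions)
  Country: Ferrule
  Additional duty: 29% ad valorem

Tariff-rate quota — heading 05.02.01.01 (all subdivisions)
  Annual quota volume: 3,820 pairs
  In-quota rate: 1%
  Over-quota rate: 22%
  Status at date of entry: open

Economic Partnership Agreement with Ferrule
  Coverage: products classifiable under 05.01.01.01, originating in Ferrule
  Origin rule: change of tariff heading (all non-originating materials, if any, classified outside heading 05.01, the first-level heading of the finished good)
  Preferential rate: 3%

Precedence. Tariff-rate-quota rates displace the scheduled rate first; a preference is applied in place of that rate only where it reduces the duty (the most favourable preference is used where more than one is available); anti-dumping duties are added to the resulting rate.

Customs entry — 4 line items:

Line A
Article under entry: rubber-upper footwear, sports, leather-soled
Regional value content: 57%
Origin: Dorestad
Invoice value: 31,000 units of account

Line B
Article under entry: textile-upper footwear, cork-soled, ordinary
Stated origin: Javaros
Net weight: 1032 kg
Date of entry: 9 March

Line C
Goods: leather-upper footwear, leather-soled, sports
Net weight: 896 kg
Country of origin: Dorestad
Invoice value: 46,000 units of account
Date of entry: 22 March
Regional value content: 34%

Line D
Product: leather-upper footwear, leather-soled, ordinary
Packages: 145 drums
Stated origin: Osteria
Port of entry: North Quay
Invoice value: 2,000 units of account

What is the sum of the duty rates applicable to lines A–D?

Line A: rubber-upper → 05.03; leather-soled → 05.03.02; sports → 05.03.02.02. Scheduled 20%. Dorestad agreement on 05.01.01: 05.03.02.02 not covered. → 20%.
Line B: textile-upper → 05.02; cork-soled → 05.02.02; ordinary → 05.02.02.01. Scheduled 2%. No special measure applies. → 2%.
Line C: leather-upper → 05.01; leather-soled → 05.01.01; sports → 05.01.01.02. Scheduled 4%. Dorestad agreement on 05.01.01: RVC < 50%; anti-dumping (Dorestad, 05.01): +25%; total 4% + 25% = 29%. → 29%.
Line D: leather-upper → 05.01; leather-soled → 05.01.01; ordinary → 05.01.01.01. Scheduled 34%. No special measure applies. → 34%.
Sum: 20% + 2% + 29% + 34% = 85%.

85%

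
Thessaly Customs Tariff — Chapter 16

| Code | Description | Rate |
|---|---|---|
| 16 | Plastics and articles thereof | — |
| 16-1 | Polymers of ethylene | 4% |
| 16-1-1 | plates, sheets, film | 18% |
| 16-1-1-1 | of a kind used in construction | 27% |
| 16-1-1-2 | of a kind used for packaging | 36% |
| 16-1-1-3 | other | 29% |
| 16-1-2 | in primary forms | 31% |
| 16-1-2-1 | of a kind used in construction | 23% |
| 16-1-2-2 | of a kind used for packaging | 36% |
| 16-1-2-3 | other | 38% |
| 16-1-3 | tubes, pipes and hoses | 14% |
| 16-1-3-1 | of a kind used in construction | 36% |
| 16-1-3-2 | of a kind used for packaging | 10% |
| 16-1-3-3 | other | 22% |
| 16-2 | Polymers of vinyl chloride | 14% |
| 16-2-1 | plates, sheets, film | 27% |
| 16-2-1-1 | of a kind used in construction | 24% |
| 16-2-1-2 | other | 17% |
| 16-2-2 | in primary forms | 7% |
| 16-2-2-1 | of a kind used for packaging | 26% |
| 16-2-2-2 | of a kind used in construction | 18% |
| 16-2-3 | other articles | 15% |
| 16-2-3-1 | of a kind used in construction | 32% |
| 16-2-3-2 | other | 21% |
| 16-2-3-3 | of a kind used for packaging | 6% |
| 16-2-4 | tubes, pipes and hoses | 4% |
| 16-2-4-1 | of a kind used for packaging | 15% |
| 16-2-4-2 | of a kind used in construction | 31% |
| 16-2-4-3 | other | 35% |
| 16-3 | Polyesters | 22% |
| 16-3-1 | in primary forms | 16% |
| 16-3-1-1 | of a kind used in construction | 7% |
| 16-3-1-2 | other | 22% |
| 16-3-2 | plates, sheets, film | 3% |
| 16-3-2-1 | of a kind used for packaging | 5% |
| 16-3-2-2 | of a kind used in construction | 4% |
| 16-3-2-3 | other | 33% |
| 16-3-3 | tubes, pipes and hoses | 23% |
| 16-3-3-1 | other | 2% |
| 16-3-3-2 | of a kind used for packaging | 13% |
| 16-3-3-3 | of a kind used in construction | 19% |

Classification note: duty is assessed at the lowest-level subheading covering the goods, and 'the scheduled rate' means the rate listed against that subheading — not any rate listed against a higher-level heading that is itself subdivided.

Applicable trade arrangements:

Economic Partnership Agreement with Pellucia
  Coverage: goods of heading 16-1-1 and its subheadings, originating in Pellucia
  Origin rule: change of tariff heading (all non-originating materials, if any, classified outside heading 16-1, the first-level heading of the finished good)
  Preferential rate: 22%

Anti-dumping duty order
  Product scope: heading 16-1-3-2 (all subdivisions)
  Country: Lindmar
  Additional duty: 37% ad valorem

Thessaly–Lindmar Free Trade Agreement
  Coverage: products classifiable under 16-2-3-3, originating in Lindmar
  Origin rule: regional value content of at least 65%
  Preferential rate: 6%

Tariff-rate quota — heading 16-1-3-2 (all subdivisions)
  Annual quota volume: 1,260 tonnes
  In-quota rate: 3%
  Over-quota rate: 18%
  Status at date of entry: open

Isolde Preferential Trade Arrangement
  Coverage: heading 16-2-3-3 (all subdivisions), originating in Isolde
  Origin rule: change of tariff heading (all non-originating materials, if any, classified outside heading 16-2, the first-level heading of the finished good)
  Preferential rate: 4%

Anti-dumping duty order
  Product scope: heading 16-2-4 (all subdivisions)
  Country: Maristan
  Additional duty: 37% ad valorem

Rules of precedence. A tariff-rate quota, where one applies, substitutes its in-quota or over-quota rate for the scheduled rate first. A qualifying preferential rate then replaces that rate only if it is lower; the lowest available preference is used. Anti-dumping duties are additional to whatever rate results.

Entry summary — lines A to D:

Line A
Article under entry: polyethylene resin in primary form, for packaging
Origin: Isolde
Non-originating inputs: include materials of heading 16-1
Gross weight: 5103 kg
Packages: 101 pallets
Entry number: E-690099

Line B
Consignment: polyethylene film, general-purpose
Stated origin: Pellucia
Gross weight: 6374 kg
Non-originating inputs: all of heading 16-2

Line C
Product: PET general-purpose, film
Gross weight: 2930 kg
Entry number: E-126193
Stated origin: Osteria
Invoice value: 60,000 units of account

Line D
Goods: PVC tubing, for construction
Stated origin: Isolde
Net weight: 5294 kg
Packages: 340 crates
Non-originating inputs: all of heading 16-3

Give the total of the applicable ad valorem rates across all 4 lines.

Line A: polyethylene → 16-1; resin in primary form → 16-1-2; for packaging → 16-1-2-2. Scheduled 36%. Isolde agreement on 16-2-3-3: 16-1-2-2 not covered. → 36%.
Line B: polyethylene → 16-1; film → 16-1-1; general-purpose → 16-1-1-3. Scheduled 29%. Pellucia agreement on 16-1-1: CTH met → 22% available; preferential 22%. → 22%.
Line C: PET → 16-3; film → 16-3-2; general-purpose → 16-3-2-3. Scheduled 33%. No special measure applies. → 33%.
Line D: PVC → 16-2; tubing → 16-2-4; for construction → 16-2-4-2. Scheduled 31%. Isolde agreement on 16-2-3-3: 16-2-4-2 not covered. → 31%.
Sum: 36% + 22% + 33% + 31% = 122%.

122%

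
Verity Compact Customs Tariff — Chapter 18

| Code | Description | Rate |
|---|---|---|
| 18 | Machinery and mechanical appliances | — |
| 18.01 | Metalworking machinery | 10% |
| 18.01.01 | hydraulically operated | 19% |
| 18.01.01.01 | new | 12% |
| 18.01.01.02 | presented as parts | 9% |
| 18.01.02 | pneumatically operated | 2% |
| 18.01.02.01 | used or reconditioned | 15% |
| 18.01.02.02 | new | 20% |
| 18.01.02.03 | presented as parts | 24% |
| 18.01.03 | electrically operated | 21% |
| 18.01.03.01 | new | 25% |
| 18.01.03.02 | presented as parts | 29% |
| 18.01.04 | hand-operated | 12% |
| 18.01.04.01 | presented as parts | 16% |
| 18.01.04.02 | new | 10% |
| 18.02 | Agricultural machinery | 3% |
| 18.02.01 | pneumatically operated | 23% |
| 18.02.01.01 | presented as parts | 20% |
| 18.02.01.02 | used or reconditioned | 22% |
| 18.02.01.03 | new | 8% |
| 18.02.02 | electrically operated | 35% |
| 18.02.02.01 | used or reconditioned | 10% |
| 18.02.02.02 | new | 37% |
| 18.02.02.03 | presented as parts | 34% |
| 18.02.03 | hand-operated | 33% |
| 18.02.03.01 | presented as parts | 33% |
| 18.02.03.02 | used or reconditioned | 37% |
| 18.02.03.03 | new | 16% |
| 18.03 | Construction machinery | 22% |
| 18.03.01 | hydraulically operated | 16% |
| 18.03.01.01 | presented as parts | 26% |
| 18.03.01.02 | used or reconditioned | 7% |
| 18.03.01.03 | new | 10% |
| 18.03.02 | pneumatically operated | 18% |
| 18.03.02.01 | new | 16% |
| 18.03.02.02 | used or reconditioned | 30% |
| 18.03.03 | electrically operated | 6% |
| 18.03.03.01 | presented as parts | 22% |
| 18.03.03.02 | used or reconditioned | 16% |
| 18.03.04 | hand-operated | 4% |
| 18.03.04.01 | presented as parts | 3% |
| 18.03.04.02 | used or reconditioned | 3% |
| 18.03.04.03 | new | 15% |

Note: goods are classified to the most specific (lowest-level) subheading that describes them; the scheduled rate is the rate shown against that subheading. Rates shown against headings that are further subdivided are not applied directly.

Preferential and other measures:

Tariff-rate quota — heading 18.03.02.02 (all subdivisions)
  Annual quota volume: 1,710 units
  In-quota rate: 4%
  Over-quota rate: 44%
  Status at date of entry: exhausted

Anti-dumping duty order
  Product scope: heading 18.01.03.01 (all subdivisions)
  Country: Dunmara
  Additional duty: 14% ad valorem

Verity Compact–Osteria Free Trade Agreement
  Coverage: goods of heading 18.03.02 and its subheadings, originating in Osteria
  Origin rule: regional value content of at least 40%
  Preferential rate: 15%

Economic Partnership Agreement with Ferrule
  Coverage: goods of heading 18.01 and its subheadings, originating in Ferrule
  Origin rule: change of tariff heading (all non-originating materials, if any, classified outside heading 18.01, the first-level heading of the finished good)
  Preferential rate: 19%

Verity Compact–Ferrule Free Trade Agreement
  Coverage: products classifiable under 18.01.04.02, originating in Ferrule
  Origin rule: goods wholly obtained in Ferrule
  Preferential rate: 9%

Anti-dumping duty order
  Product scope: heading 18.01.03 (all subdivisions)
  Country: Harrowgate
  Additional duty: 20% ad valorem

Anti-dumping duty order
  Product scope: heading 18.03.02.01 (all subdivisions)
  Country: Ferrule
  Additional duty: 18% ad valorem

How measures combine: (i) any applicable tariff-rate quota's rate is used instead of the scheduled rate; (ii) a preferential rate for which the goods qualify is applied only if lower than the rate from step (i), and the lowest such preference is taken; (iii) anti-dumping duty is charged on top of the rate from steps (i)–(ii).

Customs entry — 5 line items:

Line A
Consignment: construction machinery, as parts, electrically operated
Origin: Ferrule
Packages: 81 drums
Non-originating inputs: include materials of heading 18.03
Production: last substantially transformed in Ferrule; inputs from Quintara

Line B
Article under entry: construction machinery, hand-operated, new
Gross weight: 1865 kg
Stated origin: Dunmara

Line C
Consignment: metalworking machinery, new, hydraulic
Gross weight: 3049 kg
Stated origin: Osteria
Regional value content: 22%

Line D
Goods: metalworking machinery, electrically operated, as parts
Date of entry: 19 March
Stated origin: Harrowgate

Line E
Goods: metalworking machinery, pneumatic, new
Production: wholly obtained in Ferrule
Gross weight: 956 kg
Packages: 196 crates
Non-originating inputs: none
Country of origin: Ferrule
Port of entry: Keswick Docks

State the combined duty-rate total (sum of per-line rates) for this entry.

117%

Line A: construction → 18.03; electrically operated → 18.03.03; as parts → 18.03.03.01. Scheduled 22%. Ferrule agreement on 18.01: 18.03.03.01 not covered; Ferrule agreement on 18.01.04.02: 18.03.03.01 not covered. → 22%.
Line B: construction → 18.03; hand-operated → 18.03.04; new → 18.03.04.03. Scheduled 15%. No special measure applies. → 15%.
Line C: metalworking → 18.01; hydraulic → 18.01.01; new → 18.01.01.01. Scheduled 12%. Osteria agreement on 18.03.02: 18.01.01.01 not covered. → 12%.
Line D: metalworking → 18.01; electrically operated → 18.01.03; as parts → 18.01.03.02. Scheduled 29%. anti-dumping (Harrowgate, 18.01.03): +20%; total 29% + 20% = 49%. → 49%.
Line E: metalworking → 18.01; pneumatic → 18.01.02; new → 18.01.02.02. Scheduled 20%. Ferrule agreement on 18.01: CTH met → 19% available; Ferrule agreement on 18.01.04.02: 18.01.02.02 not covered; preferential 19%. → 19%.
Sum: 22% + 15% + 12% + 49% + 19% = 117%.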